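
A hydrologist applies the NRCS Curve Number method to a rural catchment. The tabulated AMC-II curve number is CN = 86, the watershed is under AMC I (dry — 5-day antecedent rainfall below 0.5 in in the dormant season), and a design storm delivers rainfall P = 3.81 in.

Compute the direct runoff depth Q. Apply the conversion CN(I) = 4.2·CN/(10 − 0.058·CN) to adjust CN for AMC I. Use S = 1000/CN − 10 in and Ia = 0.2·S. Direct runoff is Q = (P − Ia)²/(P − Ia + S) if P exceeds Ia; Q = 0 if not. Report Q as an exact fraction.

Q = 1532644201/1150022100 in ≈ 1.333 in

CN(I) from CN(II)=86: (4.2·86)/(10 − 0.058·86) = 12900/179 ≈ 72.067
S = 1000/(12900/179) − 10 = 500/129 in ≈ 3.876 in
Initial abstraction Ia = S/5 = (500/129)/5 = 100/129 ≈ 0.775 in
Excess rainfall: 3.810 − 0.775 = 3.035 in; P > Ia so Q > 0
Runoff Q = (P−Ia)²/(P−Ia+S) = (3.035)²/(3.035+3.876) = 1532644201/1150022100 ≈ 1.333 in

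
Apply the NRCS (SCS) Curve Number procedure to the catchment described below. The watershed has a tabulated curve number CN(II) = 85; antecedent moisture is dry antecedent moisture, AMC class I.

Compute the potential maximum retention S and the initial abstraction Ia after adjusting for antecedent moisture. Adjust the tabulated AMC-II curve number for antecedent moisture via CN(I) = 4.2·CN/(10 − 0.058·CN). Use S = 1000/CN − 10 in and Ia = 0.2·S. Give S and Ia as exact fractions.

S = 500/119 in ≈ 4.202 in; Ia = 100/119 in ≈ 0.840 in

Dry (AMC I): CN(I) = 4.2·85/(10 − 0.058·85) = 357/(507/100) = 11900/169 ≈ 70.414
Retention S: 1000/CN − 10 with CN=70.414 → S = 500/119 ≈ 4.202 in
Ia = 0.2·(500/119) = 100/119 in ≈ 0.840 in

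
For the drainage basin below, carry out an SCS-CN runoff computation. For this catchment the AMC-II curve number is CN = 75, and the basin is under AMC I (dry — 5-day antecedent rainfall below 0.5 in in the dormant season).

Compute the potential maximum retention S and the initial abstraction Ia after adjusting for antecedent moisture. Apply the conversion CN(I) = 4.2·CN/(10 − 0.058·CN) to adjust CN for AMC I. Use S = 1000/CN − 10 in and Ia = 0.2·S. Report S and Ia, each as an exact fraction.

CN(I) from CN(II)=75: (4.2·75)/(10 − 0.058·75) = 6300/113 ≈ 55.752
S = 1000/(6300/113) − 10 = 500/63 in ≈ 7.937 in
Ia = 0.2S: 0.2·7.937 = 1.587 in (exactly 100/63)

S = 500/63 in ≈ 7.937 in; Ia = 100/63 in ≈ 1.587 in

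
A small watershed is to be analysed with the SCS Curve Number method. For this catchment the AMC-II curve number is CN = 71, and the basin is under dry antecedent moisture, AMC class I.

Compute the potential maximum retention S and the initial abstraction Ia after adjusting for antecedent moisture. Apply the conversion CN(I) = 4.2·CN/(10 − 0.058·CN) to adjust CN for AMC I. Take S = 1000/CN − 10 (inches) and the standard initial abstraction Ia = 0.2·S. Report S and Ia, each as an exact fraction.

Adjust CN=71 to AMC I: 4.2·71/(10 − 0.058·71) → (1491/5) ÷ (2941/500) = 149100/2941 ≈ 50.697
Max retention: S = 1000/(149100/2941) − 10 = 14500/1491 in (≈ 9.725 in)
Initial abstraction Ia = S/5 = (14500/1491)/5 = 2900/1491 ≈ 1.945 in

S = 14500/1491 in ≈ 9.725 in; Ia = 2900/1491 in ≈ 1.945 in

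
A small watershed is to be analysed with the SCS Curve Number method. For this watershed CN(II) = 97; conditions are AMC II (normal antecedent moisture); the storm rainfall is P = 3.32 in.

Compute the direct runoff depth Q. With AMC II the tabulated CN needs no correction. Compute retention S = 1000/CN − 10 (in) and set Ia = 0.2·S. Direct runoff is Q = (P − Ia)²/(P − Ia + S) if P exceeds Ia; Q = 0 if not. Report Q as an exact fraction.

Q = 62425801/20978675 in ≈ 2.976 in

AMC II — tabulated CN = 97 applies directly.
Retention S: 1000/CN − 10 with CN=97.000 → S = 30/97 ≈ 0.309 in
Initial abstraction Ia = S/5 = (30/97)/5 = 6/97 ≈ 0.062 in
Excess rainfall: 3.320 − 0.062 = 3.258 in; P > Ia so Q > 0
Q = (7901/2425)²/((7901/2425) + 30/97) = (62425801/5880625)/(8651/2425) = 62425801/20978675 in ≈ 2.976 in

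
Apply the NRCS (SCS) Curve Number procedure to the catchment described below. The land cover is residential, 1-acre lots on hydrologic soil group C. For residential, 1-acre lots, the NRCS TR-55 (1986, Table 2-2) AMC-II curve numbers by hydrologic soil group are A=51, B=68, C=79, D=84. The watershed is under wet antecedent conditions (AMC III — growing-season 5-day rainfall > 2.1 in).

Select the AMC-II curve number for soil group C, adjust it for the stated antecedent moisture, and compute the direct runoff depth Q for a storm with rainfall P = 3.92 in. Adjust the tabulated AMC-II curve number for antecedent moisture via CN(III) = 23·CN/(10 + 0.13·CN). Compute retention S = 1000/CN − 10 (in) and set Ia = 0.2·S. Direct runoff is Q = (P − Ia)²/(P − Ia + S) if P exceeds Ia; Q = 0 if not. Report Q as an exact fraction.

Q = 2005597454/714035575 in ≈ 2.809 in

NRCS table: residential, 1-acre lots, soil group C → CN(II) = 79
Wet (AMC III): CN(III) = 23·79/(10 + 0.13·79) = 1817/(2027/100) = 181700/2027 ≈ 89.640
S = 1000/(181700/2027) − 10 = 2100/1817 in ≈ 1.156 in
Ia = 0.2·(2100/1817) = 420/1817 in ≈ 0.231 in
Excess rainfall: 3.920 − 0.231 = 3.689 in; P > Ia so Q > 0
Runoff Q = (P−Ia)²/(P−Ia+S) = (3.689)²/(3.689+1.156) = 2005597454/714035575 ≈ 2.809 in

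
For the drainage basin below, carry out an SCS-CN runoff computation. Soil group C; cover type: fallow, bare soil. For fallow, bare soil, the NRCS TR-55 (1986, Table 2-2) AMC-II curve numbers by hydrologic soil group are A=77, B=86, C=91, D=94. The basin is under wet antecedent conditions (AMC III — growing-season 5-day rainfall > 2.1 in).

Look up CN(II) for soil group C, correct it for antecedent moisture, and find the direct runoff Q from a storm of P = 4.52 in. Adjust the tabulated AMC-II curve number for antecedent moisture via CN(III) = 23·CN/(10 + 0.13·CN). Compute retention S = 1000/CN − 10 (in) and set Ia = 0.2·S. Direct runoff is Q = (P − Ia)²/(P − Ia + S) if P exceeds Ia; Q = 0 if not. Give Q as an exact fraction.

NRCS table: fallow, bare soil, soil group C → CN(II) = 91
CN(III) from CN(II)=91: (23·91)/(10 + 0.13·91) = 209300/2183 ≈ 95.877
Max retention: S = 1000/(209300/2183) − 10 = 900/2093 in (≈ 0.430 in)
Ia = 0.2·(900/2093) = 180/2093 in ≈ 0.086 in
Excess rainfall: 4.520 − 0.086 = 4.434 in; P > Ia so Q > 0
Runoff Q = (P−Ia)²/(P−Ia+S) = (4.434)²/(4.434+0.430) = 53828176081/13317183425 ≈ 4.042 in

Q = 53828176081/13317183425 in ≈ 4.042 in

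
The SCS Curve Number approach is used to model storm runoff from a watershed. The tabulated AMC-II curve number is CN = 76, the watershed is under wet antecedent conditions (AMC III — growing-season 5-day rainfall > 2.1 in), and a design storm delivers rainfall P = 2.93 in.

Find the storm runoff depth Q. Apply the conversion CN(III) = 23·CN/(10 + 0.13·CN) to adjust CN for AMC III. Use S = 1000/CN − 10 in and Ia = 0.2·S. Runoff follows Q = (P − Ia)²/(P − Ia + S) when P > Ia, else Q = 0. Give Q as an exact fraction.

Wet (AMC III): CN(III) = 23·76/(10 + 0.13·76) = 1748/(497/25) = 43700/497 ≈ 87.928
Retention S: 1000/CN − 10 with CN=87.928 → S = 600/437 ≈ 1.373 in
Initial abstraction Ia = S/5 = (600/437)/5 = 120/437 ≈ 0.275 in
Excess rainfall: 2.930 − 0.275 = 2.655 in; P > Ia so Q > 0
Q: (116041/43700)² ÷ (176041/43700) = 13465513681/7692991700 in (≈ 1.750 in)

Q = 13465513681/7692991700 in ≈ 1.750 in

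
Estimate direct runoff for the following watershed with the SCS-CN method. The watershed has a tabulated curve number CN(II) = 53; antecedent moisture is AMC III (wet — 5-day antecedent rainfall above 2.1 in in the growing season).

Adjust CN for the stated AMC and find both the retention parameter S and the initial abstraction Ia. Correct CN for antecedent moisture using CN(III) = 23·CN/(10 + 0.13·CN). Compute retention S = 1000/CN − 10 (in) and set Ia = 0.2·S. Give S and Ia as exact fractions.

S = 4700/1219 in ≈ 3.856 in; Ia = 940/1219 in ≈ 0.771 in

CN(III) from CN(II)=53: (23·53)/(10 + 0.13·53) = 121900/1689 ≈ 72.173
S = 1000/(121900/1689) − 10 = 4700/1219 in ≈ 3.856 in
Ia = 0.2·(4700/1219) = 940/1219 in ≈ 0.771 in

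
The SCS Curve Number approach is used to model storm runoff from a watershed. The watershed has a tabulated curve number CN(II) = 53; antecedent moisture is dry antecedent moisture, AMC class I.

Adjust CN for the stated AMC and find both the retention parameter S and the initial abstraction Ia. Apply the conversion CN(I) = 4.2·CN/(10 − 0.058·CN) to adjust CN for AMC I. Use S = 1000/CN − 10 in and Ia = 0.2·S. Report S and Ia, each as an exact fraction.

Adjust CN=53 to AMC I: 4.2·53/(10 − 0.058·53) → (1113/5) ÷ (3463/500) = 111300/3463 ≈ 32.140
S = 1000/(111300/3463) − 10 = 23500/1113 in ≈ 21.114 in
Ia = 0.2S: 0.2·21.114 = 4.223 in (exactly 4700/1113)

S = 23500/1113 in ≈ 21.114 in; Ia = 4700/1113 in ≈ 4.223 in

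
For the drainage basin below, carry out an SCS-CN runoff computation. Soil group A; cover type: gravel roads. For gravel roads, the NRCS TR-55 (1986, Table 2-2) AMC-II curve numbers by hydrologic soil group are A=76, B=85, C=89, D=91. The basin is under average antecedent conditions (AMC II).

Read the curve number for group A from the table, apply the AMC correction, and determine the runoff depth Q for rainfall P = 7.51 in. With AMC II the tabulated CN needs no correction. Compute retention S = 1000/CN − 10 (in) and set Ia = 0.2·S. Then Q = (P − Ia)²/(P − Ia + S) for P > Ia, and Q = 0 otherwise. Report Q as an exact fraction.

NRCS table: gravel roads, soil group A → CN(II) = 76
Average conditions: CN = 76 (no AMC adjustment).
Max retention: S = 1000/76 − 10 = 60/19 in (≈ 3.158 in)
Ia = 0.2·(60/19) = 12/19 in ≈ 0.632 in
Since P=7.510 > Ia=0.632: effective rainfall P−Ia = 13069/1900 in
Runoff Q = (P−Ia)²/(P−Ia+S) = (6.878)²/(6.878+3.158) = 170798761/36231100 ≈ 4.714 in

Q = 170798761/36231100 in ≈ 4.714 in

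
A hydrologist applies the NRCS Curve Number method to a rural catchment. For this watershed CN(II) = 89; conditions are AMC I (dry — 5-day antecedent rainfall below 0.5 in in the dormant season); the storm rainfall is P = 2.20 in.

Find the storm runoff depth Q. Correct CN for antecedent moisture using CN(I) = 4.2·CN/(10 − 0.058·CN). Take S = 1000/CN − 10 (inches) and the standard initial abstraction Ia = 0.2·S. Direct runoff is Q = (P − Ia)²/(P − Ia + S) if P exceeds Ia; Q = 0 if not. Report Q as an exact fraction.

Q = 20615771/36155805 in ≈ 0.570 in

Dry (AMC I): CN(I) = 4.2·89/(10 − 0.058·89) = (1869/5)/(2419/500) = 186900/2419 ≈ 77.263
Max retention: S = 1000/(186900/2419) − 10 = 5500/1869 in (≈ 2.943 in)
Ia = 0.2S: 0.2·2.943 = 0.589 in (exactly 1100/1869)
P − Ia = 2.200 − 0.589 = 15059/9345 ≈ 1.611 in (> 0, runoff occurs)
Q = (15059/9345)²/((15059/9345) + 5500/1869) = (226773481/87329025)/(42559/9345) = 20615771/36155805 in ≈ 0.570 in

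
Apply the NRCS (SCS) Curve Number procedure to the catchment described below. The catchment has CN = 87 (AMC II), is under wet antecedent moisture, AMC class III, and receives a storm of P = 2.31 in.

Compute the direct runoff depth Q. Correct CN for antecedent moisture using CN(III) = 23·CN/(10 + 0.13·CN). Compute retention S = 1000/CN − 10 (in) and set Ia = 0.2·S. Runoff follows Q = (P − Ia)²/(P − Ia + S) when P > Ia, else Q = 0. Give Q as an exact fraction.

Q = 190297485361/113302823100 in ≈ 1.680 in

CN(III) from CN(II)=87: (23·87)/(10 + 0.13·87) = 200100/2131 ≈ 93.900
Max retention: S = 1000/(200100/2131) − 10 = 1300/2001 in (≈ 0.650 in)
Ia = 0.2·(1300/2001) = 260/2001 in ≈ 0.130 in
Since P=2.310 > Ia=0.130: effective rainfall P−Ia = 436231/200100 in
Q: (436231/200100)² ÷ (566231/200100) = 190297485361/113302823100 in (≈ 1.680 in)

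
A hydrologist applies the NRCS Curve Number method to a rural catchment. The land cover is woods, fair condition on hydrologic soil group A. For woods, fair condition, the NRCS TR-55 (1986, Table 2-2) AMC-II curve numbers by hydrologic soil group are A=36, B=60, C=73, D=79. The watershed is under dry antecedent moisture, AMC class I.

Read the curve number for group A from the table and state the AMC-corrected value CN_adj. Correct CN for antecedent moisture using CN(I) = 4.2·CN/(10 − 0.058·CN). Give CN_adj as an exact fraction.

CN_adj = 18900/989 ≈ 19.110

NRCS table: woods, fair condition, soil group A → CN(II) = 36
Adjust CN=36 to AMC I: 4.2·36/(10 − 0.058·36) → (756/5) ÷ (989/125) = 18900/989 ≈ 19.110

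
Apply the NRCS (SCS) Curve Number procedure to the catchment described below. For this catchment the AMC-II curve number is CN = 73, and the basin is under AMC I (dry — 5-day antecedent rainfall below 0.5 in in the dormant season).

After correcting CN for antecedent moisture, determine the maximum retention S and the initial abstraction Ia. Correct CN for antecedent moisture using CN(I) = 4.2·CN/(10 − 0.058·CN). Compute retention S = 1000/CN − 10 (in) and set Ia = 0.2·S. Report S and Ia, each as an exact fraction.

S = 4500/511 in ≈ 8.806 in; Ia = 900/511 in ≈ 1.761 in

CN(I) from CN(II)=73: (4.2·73)/(10 − 0.058·73) = 51100/961 ≈ 53.174
Retention S: 1000/CN − 10 with CN=53.174 → S = 4500/511 ≈ 8.806 in
Ia = 0.2S: 0.2·8.806 = 1.761 in (exactly 900/511)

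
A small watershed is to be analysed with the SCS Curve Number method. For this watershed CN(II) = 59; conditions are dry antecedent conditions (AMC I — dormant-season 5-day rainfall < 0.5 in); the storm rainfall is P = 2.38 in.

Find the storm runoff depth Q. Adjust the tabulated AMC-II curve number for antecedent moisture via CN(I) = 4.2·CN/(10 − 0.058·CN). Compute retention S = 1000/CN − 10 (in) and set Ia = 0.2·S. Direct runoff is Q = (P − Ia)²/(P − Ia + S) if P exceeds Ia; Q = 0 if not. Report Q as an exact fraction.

Q = 0 in ≈ 0.000 in

Adjust CN=59 to AMC I: 4.2·59/(10 − 0.058·59) → (1239/5) ÷ (3289/500) = 123900/3289 ≈ 37.671
S = 1000/(123900/3289) − 10 = 20500/1239 in ≈ 16.546 in
Initial abstraction Ia = S/5 = (20500/1239)/5 = 4100/1239 ≈ 3.309 in
P = 2.380 ≤ Ia = 3.309 in: entire storm abstracted, Q = 0.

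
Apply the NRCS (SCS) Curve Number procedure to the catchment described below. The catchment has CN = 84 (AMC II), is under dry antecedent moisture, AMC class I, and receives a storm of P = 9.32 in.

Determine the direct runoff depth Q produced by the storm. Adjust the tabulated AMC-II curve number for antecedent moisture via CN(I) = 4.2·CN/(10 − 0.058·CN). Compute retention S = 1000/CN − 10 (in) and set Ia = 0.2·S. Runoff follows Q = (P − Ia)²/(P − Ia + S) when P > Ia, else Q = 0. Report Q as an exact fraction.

CN(I) from CN(II)=84: (4.2·84)/(10 − 0.058·84) = 44100/641 ≈ 68.799
Max retention: S = 1000/(44100/641) − 10 = 2000/441 in (≈ 4.535 in)
Ia = 0.2S: 0.2·4.535 = 0.907 in (exactly 400/441)
Excess rainfall: 9.320 − 0.907 = 8.413 in; P > Ia so Q > 0
Runoff Q = (P−Ia)²/(P−Ia+S) = (8.413)²/(8.413+4.535) = 8603119009/1573851825 ≈ 5.466 in

Q = 8603119009/1573851825 in ≈ 5.466 in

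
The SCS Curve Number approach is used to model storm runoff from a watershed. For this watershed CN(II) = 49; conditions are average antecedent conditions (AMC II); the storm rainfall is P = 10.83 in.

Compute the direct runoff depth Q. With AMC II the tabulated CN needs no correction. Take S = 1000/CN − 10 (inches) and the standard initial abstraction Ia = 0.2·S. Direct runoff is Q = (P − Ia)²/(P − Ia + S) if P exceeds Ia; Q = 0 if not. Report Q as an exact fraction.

Q = 612526563/153316100 in ≈ 3.995 in

AMC II — tabulated CN = 49 applies directly.
Max retention: S = 1000/49 − 10 = 510/49 in (≈ 10.408 in)
Initial abstraction Ia = S/5 = (510/49)/5 = 102/49 ≈ 2.082 in
Excess rainfall: 10.830 − 2.082 = 8.748 in; P > Ia so Q > 0
Q = (42867/4900)²/((42867/4900) + 510/49) = (1837579689/24010000)/(93867/4900) = 612526563/153316100 in ≈ 3.995 in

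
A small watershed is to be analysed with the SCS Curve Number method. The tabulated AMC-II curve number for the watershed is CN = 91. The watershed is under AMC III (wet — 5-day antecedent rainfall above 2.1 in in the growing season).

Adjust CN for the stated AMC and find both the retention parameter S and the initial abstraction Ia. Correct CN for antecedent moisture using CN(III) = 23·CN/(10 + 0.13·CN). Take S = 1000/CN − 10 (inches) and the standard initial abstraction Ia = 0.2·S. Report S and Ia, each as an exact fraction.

Adjust CN=91 to AMC III: 23·91/(10 + 0.13·91) → 2093 ÷ (2183/100) = 209300/2183 ≈ 95.877
Retention S: 1000/CN − 10 with CN=95.877 → S = 900/2093 ≈ 0.430 in
Ia = 0.2·(900/2093) = 180/2093 in ≈ 0.086 in

S = 900/2093 in ≈ 0.430 in; Ia = 180/2093 in ≈ 0.086 in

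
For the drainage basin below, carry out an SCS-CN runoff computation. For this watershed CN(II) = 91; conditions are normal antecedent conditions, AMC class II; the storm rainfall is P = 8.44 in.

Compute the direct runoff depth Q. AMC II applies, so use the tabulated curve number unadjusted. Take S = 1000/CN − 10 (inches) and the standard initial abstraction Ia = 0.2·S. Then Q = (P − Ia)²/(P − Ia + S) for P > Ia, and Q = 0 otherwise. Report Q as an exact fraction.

Q = 351600001/47777275 in ≈ 7.359 in

CN(II) = 91; AMC II needs no correction.
Max retention: S = 1000/91 − 10 = 90/91 in (≈ 0.989 in)
Initial abstraction Ia = S/5 = (90/91)/5 = 18/91 ≈ 0.198 in
Since P=8.440 > Ia=0.198: effective rainfall P−Ia = 18751/2275 in
Q: (18751/2275)² ÷ (21001/2275) = 351600001/47777275 in (≈ 7.359 in)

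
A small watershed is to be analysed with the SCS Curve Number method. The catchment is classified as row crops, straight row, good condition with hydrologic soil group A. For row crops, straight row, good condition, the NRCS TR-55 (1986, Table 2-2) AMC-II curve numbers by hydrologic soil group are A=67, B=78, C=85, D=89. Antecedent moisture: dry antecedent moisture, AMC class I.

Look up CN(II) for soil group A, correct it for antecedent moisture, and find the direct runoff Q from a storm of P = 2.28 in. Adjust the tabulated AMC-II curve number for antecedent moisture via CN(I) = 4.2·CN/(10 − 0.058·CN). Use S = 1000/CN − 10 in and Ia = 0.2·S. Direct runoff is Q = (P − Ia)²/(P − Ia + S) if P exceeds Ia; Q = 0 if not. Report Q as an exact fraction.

NRCS table: row crops, straight row, good condition, soil group A → CN(II) = 67
Dry (AMC I): CN(I) = 4.2·67/(10 − 0.058·67) = (1407/5)/(3057/500) = 46900/1019 ≈ 46.026
S = 1000/(46900/1019) − 10 = 5500/469 in ≈ 11.727 in
Initial abstraction Ia = S/5 = (5500/469)/5 = 1100/469 ≈ 2.345 in
P = 2.280 ≤ Ia = 2.345 in: entire storm abstracted, Q = 0.

Q = 0 in ≈ 0.000 in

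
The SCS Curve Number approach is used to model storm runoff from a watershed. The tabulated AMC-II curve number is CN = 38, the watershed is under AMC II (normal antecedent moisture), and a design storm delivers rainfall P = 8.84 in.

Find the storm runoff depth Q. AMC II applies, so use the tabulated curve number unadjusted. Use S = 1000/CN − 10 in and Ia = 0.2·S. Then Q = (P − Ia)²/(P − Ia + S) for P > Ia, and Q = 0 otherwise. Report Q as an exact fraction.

Q = 7017201/4939525 in ≈ 1.421 in

Average conditions: CN = 38 (no AMC adjustment).
Retention S: 1000/CN − 10 with CN=38.000 → S = 310/19 ≈ 16.316 in
Ia = 0.2S: 0.2·16.316 = 3.263 in (exactly 62/19)
P − Ia = 8.840 − 3.263 = 2649/475 ≈ 5.577 in (> 0, runoff occurs)
Runoff Q = (P−Ia)²/(P−Ia+S) = (5.577)²/(5.577+16.316) = 7017201/4939525 ≈ 1.421 in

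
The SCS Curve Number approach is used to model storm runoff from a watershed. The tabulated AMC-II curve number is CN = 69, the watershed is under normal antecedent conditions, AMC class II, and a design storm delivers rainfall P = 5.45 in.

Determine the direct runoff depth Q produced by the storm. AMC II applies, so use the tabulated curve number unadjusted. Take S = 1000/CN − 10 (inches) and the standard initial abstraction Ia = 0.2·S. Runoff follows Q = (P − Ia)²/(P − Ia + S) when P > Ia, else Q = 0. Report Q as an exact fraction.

Q = 39450961/17223780 in ≈ 2.290 in

AMC II — tabulated CN = 69 applies directly.
Max retention: S = 1000/69 − 10 = 310/69 in (≈ 4.493 in)
Ia = 0.2S: 0.2·4.493 = 0.899 in (exactly 62/69)
Excess rainfall: 5.450 − 0.899 = 4.551 in; P > Ia so Q > 0
Q: (6281/1380)² ÷ (12481/1380) = 39450961/17223780 in (≈ 2.290 in)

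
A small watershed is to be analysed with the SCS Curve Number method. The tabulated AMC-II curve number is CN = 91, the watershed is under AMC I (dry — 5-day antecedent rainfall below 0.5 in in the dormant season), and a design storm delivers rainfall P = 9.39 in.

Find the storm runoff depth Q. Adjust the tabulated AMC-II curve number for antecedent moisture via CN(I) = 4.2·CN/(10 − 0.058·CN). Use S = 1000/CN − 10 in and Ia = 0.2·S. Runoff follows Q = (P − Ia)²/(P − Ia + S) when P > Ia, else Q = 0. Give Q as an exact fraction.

Q = 107595489483/15248569700 in ≈ 7.056 in

Adjust CN=91 to AMC I: 4.2·91/(10 − 0.058·91) → (1911/5) ÷ (2361/500) = 63700/787 ≈ 80.940
S = 1000/(63700/787) − 10 = 1500/637 in ≈ 2.355 in
Ia = 0.2S: 0.2·2.355 = 0.471 in (exactly 300/637)
P − Ia = 9.390 − 0.471 = 568143/63700 ≈ 8.919 in (> 0, runoff occurs)
Q: (568143/63700)² ÷ (718143/63700) = 107595489483/15248569700 in (≈ 7.056 in)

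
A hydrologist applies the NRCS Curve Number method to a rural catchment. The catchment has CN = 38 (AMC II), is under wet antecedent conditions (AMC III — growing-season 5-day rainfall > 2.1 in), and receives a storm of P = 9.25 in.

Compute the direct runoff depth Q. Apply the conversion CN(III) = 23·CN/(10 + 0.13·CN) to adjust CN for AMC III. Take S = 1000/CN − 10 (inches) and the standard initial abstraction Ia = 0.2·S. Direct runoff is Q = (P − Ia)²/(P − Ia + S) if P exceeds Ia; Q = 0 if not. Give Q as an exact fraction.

Q = 187388721/45603572 in ≈ 4.109 in

Adjust CN=38 to AMC III: 23·38/(10 + 0.13·38) → 874 ÷ (747/50) = 43700/747 ≈ 58.501
Retention S: 1000/CN − 10 with CN=58.501 → S = 3100/437 ≈ 7.094 in
Ia = 0.2S: 0.2·7.094 = 1.419 in (exactly 620/437)
P − Ia = 9.250 − 1.419 = 13689/1748 ≈ 7.831 in (> 0, runoff occurs)
Runoff Q = (P−Ia)²/(P−Ia+S) = (7.831)²/(7.831+7.094) = 187388721/45603572 ≈ 4.109 in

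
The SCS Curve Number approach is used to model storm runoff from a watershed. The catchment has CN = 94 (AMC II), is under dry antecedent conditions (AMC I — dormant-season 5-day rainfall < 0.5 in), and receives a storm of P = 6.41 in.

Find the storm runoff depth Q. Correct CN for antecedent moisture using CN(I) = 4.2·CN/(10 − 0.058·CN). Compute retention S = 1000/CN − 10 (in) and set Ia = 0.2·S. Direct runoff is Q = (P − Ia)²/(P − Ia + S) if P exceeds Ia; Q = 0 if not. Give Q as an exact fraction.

CN(I) from CN(II)=94: (4.2·94)/(10 − 0.058·94) = 32900/379 ≈ 86.807
Retention S: 1000/CN − 10 with CN=86.807 → S = 500/329 ≈ 1.520 in
Ia = 0.2S: 0.2·1.520 = 0.304 in (exactly 100/329)
Excess rainfall: 6.410 − 0.304 = 6.106 in; P > Ia so Q > 0
Runoff Q = (P−Ia)²/(P−Ia+S) = (6.106)²/(6.106+1.520) = 40356390321/8254248100 ≈ 4.889 in

Q = 40356390321/8254248100 in ≈ 4.889 in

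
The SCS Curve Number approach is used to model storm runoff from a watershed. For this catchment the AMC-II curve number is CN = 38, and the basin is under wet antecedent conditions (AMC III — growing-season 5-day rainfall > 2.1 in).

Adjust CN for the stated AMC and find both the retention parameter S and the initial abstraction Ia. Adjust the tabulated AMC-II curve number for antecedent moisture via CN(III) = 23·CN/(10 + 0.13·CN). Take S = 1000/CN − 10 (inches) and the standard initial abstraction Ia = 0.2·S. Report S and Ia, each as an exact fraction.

S = 3100/437 in ≈ 7.094 in; Ia = 620/437 in ≈ 1.419 in

Wet (AMC III): CN(III) = 23·38/(10 + 0.13·38) = 874/(747/50) = 43700/747 ≈ 58.501
Max retention: S = 1000/(43700/747) − 10 = 3100/437 in (≈ 7.094 in)
Ia = 0.2S: 0.2·7.094 = 1.419 in (exactly 620/437)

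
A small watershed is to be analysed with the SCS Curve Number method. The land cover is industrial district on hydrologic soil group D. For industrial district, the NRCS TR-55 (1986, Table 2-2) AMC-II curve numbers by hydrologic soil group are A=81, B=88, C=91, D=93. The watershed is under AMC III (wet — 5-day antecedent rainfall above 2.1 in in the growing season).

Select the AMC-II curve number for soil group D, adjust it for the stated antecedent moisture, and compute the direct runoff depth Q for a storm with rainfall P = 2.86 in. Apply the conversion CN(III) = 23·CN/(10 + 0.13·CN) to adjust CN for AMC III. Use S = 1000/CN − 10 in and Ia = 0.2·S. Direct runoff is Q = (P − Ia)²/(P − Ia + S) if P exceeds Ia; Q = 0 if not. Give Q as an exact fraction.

Q = 89327461129/35708145150 in ≈ 2.502 in

NRCS table: industrial district, soil group D → CN(II) = 93
Adjust CN=93 to AMC III: 23·93/(10 + 0.13·93) → 2139 ÷ (2209/100) = 213900/2209 ≈ 96.831
Max retention: S = 1000/(213900/2209) − 10 = 700/2139 in (≈ 0.327 in)
Initial abstraction Ia = S/5 = (700/2139)/5 = 140/2139 ≈ 0.065 in
Since P=2.860 > Ia=0.065: effective rainfall P−Ia = 298877/106950 in
Runoff Q = (P−Ia)²/(P−Ia+S) = (2.795)²/(2.795+0.327) = 89327461129/35708145150 ≈ 2.502 in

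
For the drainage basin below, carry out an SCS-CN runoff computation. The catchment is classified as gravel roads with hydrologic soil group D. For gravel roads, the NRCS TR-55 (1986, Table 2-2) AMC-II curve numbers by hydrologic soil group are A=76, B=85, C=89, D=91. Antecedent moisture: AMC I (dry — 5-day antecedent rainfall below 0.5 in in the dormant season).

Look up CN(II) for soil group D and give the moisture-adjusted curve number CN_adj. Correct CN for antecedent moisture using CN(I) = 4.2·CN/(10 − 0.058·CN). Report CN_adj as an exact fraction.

NRCS table: gravel roads, soil group D → CN(II) = 91
Adjust CN=91 to AMC I: 4.2·91/(10 − 0.058·91) → (1911/5) ÷ (2361/500) = 63700/787 ≈ 80.940

CN_adj = 63700/787 ≈ 80.940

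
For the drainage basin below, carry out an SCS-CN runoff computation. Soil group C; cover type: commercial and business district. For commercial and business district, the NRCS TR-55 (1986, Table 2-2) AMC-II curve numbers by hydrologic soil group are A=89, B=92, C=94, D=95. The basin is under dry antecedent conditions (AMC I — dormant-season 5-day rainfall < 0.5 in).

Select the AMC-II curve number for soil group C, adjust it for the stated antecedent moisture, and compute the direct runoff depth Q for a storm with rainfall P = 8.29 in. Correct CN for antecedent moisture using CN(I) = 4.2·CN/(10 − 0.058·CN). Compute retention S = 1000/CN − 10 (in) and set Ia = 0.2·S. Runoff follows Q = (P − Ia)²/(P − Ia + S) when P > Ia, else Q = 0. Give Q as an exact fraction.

NRCS table: commercial and business district, soil group C → CN(II) = 94
Adjust CN=94 to AMC I: 4.2·94/(10 − 0.058·94) → (1974/5) ÷ (1137/250) = 32900/379 ≈ 86.807
Max retention: S = 1000/(32900/379) − 10 = 500/329 in (≈ 1.520 in)
Initial abstraction Ia = S/5 = (500/329)/5 = 100/329 ≈ 0.304 in
P − Ia = 8.290 − 0.304 = 262741/32900 ≈ 7.986 in (> 0, runoff occurs)
Q = (262741/32900)²/((262741/32900) + 500/329) = (69032833081/1082410000)/(312741/32900) = 69032833081/10289178900 in ≈ 6.709 in

Q = 69032833081/10289178900 in ≈ 6.709 in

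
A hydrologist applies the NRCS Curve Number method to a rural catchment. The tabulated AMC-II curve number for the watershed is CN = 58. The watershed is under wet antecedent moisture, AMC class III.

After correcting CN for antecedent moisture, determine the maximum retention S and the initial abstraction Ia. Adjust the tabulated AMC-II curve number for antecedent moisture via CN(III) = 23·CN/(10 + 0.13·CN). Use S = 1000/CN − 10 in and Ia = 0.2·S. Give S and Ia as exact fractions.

CN(III) from CN(II)=58: (23·58)/(10 + 0.13·58) = 66700/877 ≈ 76.055
S = 1000/(66700/877) − 10 = 2100/667 in ≈ 3.148 in
Ia = 0.2S: 0.2·3.148 = 0.630 in (exactly 420/667)

S = 2100/667 in ≈ 3.148 in; Ia = 420/667 in ≈ 0.630 in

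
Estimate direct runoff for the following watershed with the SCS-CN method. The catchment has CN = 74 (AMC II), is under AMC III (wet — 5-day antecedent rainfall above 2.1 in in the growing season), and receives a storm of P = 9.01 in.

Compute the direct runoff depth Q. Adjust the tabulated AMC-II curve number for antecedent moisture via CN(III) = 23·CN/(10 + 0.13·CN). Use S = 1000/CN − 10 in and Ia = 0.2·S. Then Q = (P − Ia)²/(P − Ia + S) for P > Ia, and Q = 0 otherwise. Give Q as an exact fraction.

Q = 548712044001/74100910100 in ≈ 7.405 in

Wet (AMC III): CN(III) = 23·74/(10 + 0.13·74) = 1702/(981/50) = 85100/981 ≈ 86.748
S = 1000/(85100/981) − 10 = 1300/851 in ≈ 1.528 in
Ia = 0.2·(1300/851) = 260/851 in ≈ 0.306 in
Since P=9.010 > Ia=0.306: effective rainfall P−Ia = 740751/85100 in
Runoff Q = (P−Ia)²/(P−Ia+S) = (8.704)²/(8.704+1.528) = 548712044001/74100910100 ≈ 7.405 in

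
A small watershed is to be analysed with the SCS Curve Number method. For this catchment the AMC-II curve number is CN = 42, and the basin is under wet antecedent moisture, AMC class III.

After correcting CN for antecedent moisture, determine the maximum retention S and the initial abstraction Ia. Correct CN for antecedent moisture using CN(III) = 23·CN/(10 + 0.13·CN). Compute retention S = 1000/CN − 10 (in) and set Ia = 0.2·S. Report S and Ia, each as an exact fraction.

CN(III) from CN(II)=42: (23·42)/(10 + 0.13·42) = 48300/773 ≈ 62.484
Max retention: S = 1000/(48300/773) − 10 = 2900/483 in (≈ 6.004 in)
Initial abstraction Ia = S/5 = (2900/483)/5 = 580/483 ≈ 1.201 in

S = 2900/483 in ≈ 6.004 in; Ia = 580/483 in ≈ 1.201 in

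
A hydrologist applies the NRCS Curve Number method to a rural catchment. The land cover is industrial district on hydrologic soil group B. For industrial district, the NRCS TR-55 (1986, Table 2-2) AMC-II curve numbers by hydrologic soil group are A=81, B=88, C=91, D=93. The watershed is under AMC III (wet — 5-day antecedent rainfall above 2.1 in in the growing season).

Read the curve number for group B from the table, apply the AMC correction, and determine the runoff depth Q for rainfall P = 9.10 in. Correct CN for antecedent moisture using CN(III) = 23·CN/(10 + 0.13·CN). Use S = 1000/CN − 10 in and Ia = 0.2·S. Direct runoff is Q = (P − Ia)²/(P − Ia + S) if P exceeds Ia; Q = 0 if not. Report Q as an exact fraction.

NRCS table: industrial district, soil group B → CN(II) = 88
Wet (AMC III): CN(III) = 23·88/(10 + 0.13·88) = 2024/(536/25) = 6325/67 ≈ 94.403
Retention S: 1000/CN − 10 with CN=94.403 → S = 150/253 ≈ 0.593 in
Ia = 0.2S: 0.2·0.593 = 0.119 in (exactly 30/253)
Excess rainfall: 9.100 − 0.119 = 8.981 in; P > Ia so Q > 0
Q = (22723/2530)²/((22723/2530) + 150/253) = (516334729/6400900)/(24223/2530) = 516334729/61284190 in ≈ 8.425 in

Q = 516334729/61284190 in ≈ 8.425 in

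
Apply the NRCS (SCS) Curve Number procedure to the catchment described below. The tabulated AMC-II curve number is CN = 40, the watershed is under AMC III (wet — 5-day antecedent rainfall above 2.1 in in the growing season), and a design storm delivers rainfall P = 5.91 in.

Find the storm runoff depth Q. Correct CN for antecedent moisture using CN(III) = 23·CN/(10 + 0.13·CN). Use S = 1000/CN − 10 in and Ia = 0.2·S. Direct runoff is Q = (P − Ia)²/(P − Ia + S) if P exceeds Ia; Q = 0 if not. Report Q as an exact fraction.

Adjust CN=40 to AMC III: 23·40/(10 + 0.13·40) → 920 ÷ (76/5) = 1150/19 ≈ 60.526
Max retention: S = 1000/(1150/19) − 10 = 150/23 in (≈ 6.522 in)
Initial abstraction Ia = S/5 = (150/23)/5 = 30/23 ≈ 1.304 in
Excess rainfall: 5.910 − 1.304 = 4.606 in; P > Ia so Q > 0
Q = (10593/2300)²/((10593/2300) + 150/23) = (112211649/5290000)/(25593/2300) = 37403883/19621300 in ≈ 1.906 in

Q = 37403883/19621300 in ≈ 1.906 in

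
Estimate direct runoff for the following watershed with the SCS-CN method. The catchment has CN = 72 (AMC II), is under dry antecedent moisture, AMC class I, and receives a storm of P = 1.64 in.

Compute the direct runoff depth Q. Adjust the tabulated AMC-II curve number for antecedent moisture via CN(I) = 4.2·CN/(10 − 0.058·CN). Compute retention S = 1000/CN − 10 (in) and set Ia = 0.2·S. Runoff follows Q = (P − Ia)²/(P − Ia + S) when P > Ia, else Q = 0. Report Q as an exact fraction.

Adjust CN=72 to AMC I: 4.2·72/(10 − 0.058·72) → (1512/5) ÷ (728/125) = 675/13 ≈ 51.923
Retention S: 1000/CN − 10 with CN=51.923 → S = 250/27 ≈ 9.259 in
Ia = 0.2·(250/27) = 50/27 in ≈ 1.852 in
P = 1.640 ≤ Ia = 1.852 in: entire storm abstracted, Q = 0.

Q = 0 in ≈ 0.000 in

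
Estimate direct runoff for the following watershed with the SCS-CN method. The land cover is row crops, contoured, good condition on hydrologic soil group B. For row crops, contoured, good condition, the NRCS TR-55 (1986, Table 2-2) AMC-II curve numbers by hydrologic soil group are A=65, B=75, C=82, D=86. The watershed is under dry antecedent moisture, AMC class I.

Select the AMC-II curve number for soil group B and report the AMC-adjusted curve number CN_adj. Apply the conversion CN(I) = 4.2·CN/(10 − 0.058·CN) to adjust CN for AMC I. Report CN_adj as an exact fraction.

NRCS table: row crops, contoured, good condition, soil group B → CN(II) = 75
Dry (AMC I): CN(I) = 4.2·75/(10 − 0.058·75) = 315/(113/20) = 6300/113 ≈ 55.752

CN_adj = 6300/113 ≈ 55.752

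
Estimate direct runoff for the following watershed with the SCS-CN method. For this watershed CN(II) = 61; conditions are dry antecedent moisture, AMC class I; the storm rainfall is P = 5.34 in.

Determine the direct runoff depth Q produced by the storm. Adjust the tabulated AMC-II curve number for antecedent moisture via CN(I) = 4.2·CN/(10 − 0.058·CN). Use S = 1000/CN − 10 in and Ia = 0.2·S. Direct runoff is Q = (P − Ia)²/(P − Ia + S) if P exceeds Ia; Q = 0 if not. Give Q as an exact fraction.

Adjust CN=61 to AMC I: 4.2·61/(10 − 0.058·61) → (1281/5) ÷ (3231/500) = 42700/1077 ≈ 39.647
Max retention: S = 1000/(42700/1077) − 10 = 6500/427 in (≈ 15.222 in)
Ia = 0.2S: 0.2·15.222 = 3.044 in (exactly 1300/427)
Excess rainfall: 5.340 − 3.044 = 2.296 in; P > Ia so Q > 0
Q = (49009/21350)²/((49009/21350) + 6500/427) = (2401882081/455822500)/(374009/21350) = 2401882081/7985092150 in ≈ 0.301 in

Q = 2401882081/7985092150 in ≈ 0.301 in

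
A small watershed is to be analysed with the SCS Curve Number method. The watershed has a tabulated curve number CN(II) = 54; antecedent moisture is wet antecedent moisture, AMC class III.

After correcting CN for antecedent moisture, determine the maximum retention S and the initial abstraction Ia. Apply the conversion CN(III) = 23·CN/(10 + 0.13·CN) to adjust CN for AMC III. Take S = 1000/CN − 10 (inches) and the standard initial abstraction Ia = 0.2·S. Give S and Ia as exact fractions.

S = 100/27 in ≈ 3.704 in; Ia = 20/27 in ≈ 0.741 in

Adjust CN=54 to AMC III: 23·54/(10 + 0.13·54) → 1242 ÷ (851/50) = 2700/37 ≈ 72.973
Retention S: 1000/CN − 10 with CN=72.973 → S = 100/27 ≈ 3.704 in
Initial abstraction Ia = S/5 = (100/27)/5 = 20/27 ≈ 0.741 in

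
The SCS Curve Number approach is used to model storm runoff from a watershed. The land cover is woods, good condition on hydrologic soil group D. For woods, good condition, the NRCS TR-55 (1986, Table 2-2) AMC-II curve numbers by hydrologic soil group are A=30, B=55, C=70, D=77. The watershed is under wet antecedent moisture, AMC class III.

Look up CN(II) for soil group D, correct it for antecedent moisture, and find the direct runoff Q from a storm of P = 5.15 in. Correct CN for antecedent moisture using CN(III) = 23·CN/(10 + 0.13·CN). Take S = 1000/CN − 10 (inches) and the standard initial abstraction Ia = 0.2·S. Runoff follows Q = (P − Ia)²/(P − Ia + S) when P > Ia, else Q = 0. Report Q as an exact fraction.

NRCS table: woods, good condition, soil group D → CN(II) = 77
Adjust CN=77 to AMC III: 23·77/(10 + 0.13·77) → 1771 ÷ (2001/100) = 7700/87 ≈ 88.506
S = 1000/(7700/87) − 10 = 100/77 in ≈ 1.299 in
Initial abstraction Ia = S/5 = (100/77)/5 = 20/77 ≈ 0.260 in
Excess rainfall: 5.150 − 0.260 = 4.890 in; P > Ia so Q > 0
Runoff Q = (P−Ia)²/(P−Ia+S) = (4.890)²/(4.890+1.299) = 56715961/14677740 ≈ 3.864 in

Q = 56715961/14677740 in ≈ 3.864 in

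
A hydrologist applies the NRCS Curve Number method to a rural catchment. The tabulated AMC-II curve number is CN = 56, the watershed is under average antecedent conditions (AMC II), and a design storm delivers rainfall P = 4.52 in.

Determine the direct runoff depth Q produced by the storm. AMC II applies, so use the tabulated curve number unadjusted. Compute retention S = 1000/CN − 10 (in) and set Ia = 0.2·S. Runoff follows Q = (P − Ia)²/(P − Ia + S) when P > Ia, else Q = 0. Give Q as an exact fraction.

Average conditions: CN = 56 (no AMC adjustment).
Max retention: S = 1000/56 − 10 = 55/7 in (≈ 7.857 in)
Ia = 0.2S: 0.2·7.857 = 1.571 in (exactly 11/7)
Since P=4.520 > Ia=1.571: effective rainfall P−Ia = 516/175 in
Q = (516/175)²/((516/175) + 55/7) = (266256/30625)/(1891/175) = 266256/330925 in ≈ 0.805 in

Q = 266256/330925 in ≈ 0.805 in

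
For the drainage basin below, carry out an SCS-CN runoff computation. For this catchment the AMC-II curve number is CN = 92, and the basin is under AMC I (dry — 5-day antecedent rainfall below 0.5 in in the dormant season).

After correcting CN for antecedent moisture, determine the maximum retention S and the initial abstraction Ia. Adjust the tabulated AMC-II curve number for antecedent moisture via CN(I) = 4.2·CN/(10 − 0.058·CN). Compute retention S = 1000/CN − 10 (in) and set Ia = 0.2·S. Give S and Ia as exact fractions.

S = 1000/483 in ≈ 2.070 in; Ia = 200/483 in ≈ 0.414 in

Dry (AMC I): CN(I) = 4.2·92/(10 − 0.058·92) = (1932/5)/(583/125) = 48300/583 ≈ 82.847
Max retention: S = 1000/(48300/583) − 10 = 1000/483 in (≈ 2.070 in)
Ia = 0.2·(1000/483) = 200/483 in ≈ 0.414 in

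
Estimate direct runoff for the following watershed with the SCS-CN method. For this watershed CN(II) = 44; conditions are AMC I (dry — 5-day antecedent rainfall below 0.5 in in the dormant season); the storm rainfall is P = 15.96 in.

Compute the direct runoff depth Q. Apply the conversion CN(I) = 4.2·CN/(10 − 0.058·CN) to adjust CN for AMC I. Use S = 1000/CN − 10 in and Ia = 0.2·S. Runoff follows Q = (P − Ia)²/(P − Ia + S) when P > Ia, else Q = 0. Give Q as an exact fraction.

Q = 66699889/27362775 in ≈ 2.438 in

Dry (AMC I): CN(I) = 4.2·44/(10 − 0.058·44) = (924/5)/(931/125) = 3300/133 ≈ 24.812
S = 1000/(3300/133) − 10 = 1000/33 in ≈ 30.303 in
Ia = 0.2·(1000/33) = 200/33 in ≈ 6.061 in
Excess rainfall: 15.960 − 6.061 = 9.899 in; P > Ia so Q > 0
Q = (8167/825)²/((8167/825) + 1000/33) = (66699889/680625)/(33167/825) = 66699889/27362775 in ≈ 2.438 in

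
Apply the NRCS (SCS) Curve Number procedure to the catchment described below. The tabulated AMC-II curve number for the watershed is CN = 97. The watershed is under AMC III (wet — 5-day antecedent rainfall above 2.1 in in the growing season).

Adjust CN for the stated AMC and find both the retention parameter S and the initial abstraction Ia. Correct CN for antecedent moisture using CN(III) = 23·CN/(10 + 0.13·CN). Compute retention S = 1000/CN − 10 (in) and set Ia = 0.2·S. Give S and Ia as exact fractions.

Adjust CN=97 to AMC III: 23·97/(10 + 0.13·97) → 2231 ÷ (2261/100) = 223100/2261 ≈ 98.673
Retention S: 1000/CN − 10 with CN=98.673 → S = 300/2231 ≈ 0.134 in
Initial abstraction Ia = S/5 = (300/2231)/5 = 60/2231 ≈ 0.027 in

S = 300/2231 in ≈ 0.134 in; Ia = 60/2231 in ≈ 0.027 in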